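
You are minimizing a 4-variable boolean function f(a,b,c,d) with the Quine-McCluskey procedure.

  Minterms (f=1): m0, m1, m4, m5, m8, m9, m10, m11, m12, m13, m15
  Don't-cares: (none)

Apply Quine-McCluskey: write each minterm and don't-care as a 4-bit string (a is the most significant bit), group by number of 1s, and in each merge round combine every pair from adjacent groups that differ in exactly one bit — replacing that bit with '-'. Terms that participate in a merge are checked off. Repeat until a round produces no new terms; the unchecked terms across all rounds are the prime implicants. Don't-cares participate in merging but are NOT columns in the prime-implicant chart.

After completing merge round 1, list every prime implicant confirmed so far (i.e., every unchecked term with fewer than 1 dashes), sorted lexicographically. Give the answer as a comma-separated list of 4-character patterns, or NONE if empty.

NONE

Round 0: 0000✓ 0001✓ 0100✓ 0101✓ 1000✓ 1001✓ 1010✓ 1011✓ 1100✓ 1101✓ 1111✓
Round 1: -000✓ -001✓ -100✓ -101✓ 0-00✓ 0-01✓ 000-✓ 010-✓ 1-00✓ 1-01✓ 1-11✓ 10-0✓ 10-1✓ 100-✓ 101-✓ 11-1✓ 110-✓
Round 2: --00✓ --01✓ -00-✓ -10-✓ 0-0-✓ 1--1 1-0-✓ 10--
Round 3: --0-
PIs = {--0-, 1--1, 10--}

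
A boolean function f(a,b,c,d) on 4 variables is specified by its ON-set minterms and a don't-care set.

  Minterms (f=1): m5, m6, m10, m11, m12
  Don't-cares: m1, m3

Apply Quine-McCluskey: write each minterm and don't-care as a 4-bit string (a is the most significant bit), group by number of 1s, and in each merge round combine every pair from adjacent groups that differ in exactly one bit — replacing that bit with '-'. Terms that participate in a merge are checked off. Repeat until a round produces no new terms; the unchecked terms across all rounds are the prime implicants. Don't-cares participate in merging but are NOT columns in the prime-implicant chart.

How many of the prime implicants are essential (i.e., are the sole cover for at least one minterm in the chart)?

4

size-2^0 implicants → 0001(✓)  0011(✓)  0101(✓)  0110  1010(✓)  1011(✓)  1100
size-2^1 implicants → -011  0-01  00-1  101-
Unchecked terms (primes): -011, 0-01, 00-1, 0110, 101-, 1100
Minterm coverage:
  m5 ⊆ 0-01 [E]
  m6 ⊆ 0110 [E]
  m10 ⊆ 101- [E]
  m11 ⊆ -011,101-
  m12 ⊆ 1100 [E]
E = {0-01, 0110, 101-, 1100}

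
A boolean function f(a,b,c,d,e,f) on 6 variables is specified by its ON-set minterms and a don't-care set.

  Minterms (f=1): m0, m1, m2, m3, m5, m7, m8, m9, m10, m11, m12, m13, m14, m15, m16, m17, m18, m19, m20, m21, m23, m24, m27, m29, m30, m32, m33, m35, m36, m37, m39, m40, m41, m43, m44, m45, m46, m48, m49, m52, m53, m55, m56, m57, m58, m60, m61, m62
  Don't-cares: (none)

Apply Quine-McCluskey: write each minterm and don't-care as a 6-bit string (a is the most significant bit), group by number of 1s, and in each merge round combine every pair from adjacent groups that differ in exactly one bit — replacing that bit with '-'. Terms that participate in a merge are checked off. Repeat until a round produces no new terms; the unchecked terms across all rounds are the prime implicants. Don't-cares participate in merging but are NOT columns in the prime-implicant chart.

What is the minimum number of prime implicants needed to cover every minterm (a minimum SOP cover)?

Round 0: 000000✓ 000001✓ 000010✓ 000011✓ 000101✓ 000111✓ 001000✓ 001001✓ 001010✓ 001011✓ 001100✓ 001101✓ 001110✓ 001111✓ 010000✓ 010001✓ 010010✓ 010011✓ 010100✓ 010101✓ 010111✓ 011000✓ 011011✓ 011101✓ 011110✓ 100000✓ 100001✓ 100011✓ 100100✓ 100101✓ 100111✓ 101000✓ 101001✓ 101011✓ 101100✓ 101101✓ 101110✓ 110000✓ 110001✓ 110100✓ 110101✓ 110111✓ 111000✓ 111001✓ 111010✓ 111100✓ 111101✓ 111110✓
Round 1: -00000✓ -00001✓ -00011✓ -00101✓ -00111✓ -01000✓ -01001✓ -01011✓ -01100✓ -01101✓ -01110✓ -10000✓ -10001✓ -10100✓ -10101✓ -10111✓ -11000✓ -11101✓ -11110✓ 0-0000✓ 0-0001✓ 0-0010✓ 0-0011✓ 0-0101✓ 0-0111✓ 0-1000✓ 0-1011✓ 0-1101✓ 0-1110✓ 00-000✓ 00-001✓ 00-010✓ 00-011✓ 00-101✓ 00-111✓ 000-01✓ 000-11✓ 0000-0✓ 0000-1✓ 00000-✓ 00001-✓ 0001-1✓ 001-00✓ 001-01✓ 001-10✓ 001-11✓ 0010-0✓ 0010-1✓ 00100-✓ 00101-✓ 0011-0✓ 0011-1✓ 00110-✓ 00111-✓ 01-000✓ 01-011✓ 01-101✓ 010-00✓ 010-01✓ 010-11✓ 0100-0✓ 0100-1✓ 01000-✓ 01001-✓ 0101-1✓ 01010-✓ 1-0000✓ 1-0001✓ 1-0100✓ 1-0101✓ 1-0111✓ 1-1000✓ 1-1001✓ 1-1100✓ 1-1101✓ 1-1110✓ 10-000✓ 10-001✓ 10-011✓ 10-100✓ 10-101✓ 100-00✓ 100-01✓ 100-11✓ 1000-1✓ 10000-✓ 1001-1✓ 10010-✓ 101-00✓ 101-01✓ 1010-1✓ 10100-✓ 1011-0✓ 10110-✓ 11-000✓ 11-001✓ 11-100✓ 11-101✓ 110-00✓ 110-01✓ 11000-✓ 1101-1✓ 11010-✓ 111-00✓ 111-01✓ 111-10✓ 1110-0✓ 11100-✓ 1111-0✓ 11110-✓
Round 2: --0000✓ --0001✓ --0101✓ --0111✓ --1000✓ --1101✓ --1110 -0-000✓ -0-001✓ -0-011✓ -0-101✓ -00-01✓ -00-11✓ -000-1✓ -0000-✓ -001-1✓ -01-00✓ -01-01✓ -010-1✓ -0100-✓ -011-0 -0110-✓ -1-000✓ -1-101✓ -10-00✓ -10-01✓ -1000-✓ -101-1✓ -1010-✓ 0--000✓ 0--011 0--101✓ 0-0-01✓ 0-0-11✓ 0-00-0✓ 0-00-1✓ 0-000-✓ 0-001-✓ 0-01-1✓ 00--01✓ 00--11✓ 00-0-0✓ 00-0-1✓ 00-00-✓ 00-01-✓ 00-1-1✓ 000--1✓ 0000--✓ 001--0✓ 001--1✓ 001-0-✓ 001-1-✓ 0010--✓ 0011--✓ 010--1✓ 010-0-✓ 0100--✓ 1--000✓ 1--001✓ 1--100✓ 1--101✓ 1-0-00✓ 1-0-01✓ 1-000-✓ 1-01-1✓ 1-010-✓ 1-1-00✓ 1-1-01✓ 1-100-✓ 1-11-0 1-110-✓ 10--00✓ 10--01✓ 10-0-1✓ 10-00-✓ 10-10-✓ 100--1✓ 100-0-✓ 101-0-✓ 11--00✓ 11--01✓ 11-00-✓ 11-10-✓ 110-0-✓ 111--0 111-0-✓
Round 3: ---000 ---101 --0-01 --000- --01-1 -0--01 -0-0-1 -0-00- -00--1 -01-0- -10-0- 0-0--1 0-00-- 00---1 00-0-- 001--- 1---00✓ 1---01✓ 1--00-✓ 1--10-✓ 1-0-0-✓ 1-1-0-✓ 10--0-✓ 11--0-✓
Round 4: 1---0-
PIs = {---000, ---101, --0-01, --000-, --01-1, --1110, -0--01, -0-0-1, -0-00-, -00--1, -01-0-, -011-0, -10-0-, 0--011, 0-0--1, 0-00--, 00---1, 00-0--, 001---, 1---0-, 1-11-0, 111--0}
Coverage chart:
  m0: ---000,--000-,-0-00-,0-00--,00-0--
  m1: --0-01,--000-,-0--01,-0-0-1,-0-00-,-00--1,0-0--1,0-00--,00---1,00-0--
  m2: 0-00--,00-0--
  m3: -0-0-1,-00--1,0--011,0-0--1,0-00--,00---1,00-0--
  m5: ---101,--0-01,--01-1,-0--01,-00--1,0-0--1,00---1
  m7: --01-1,-00--1,0-0--1,00---1
  m8: ---000,-0-00-,-01-0-,00-0--,001---
  m9: -0--01,-0-0-1,-0-00-,-01-0-,00---1,00-0--,001---
  m10: 00-0--,001---
  m11: -0-0-1,0--011,00---1,00-0--,001---
  m12: -01-0-,-011-0,001---
  m13: ---101,-0--01,-01-0-,00---1,001---
  m14: --1110,-011-0,001---
  m15: 00---1,001---
  m16: ---000,--000-,-10-0-,0-00--
  m17: --0-01,--000-,-10-0-,0-0--1,0-00--
  m18: 0-00-- ←essential
  m19: 0--011,0-0--1,0-00--
  m20: -10-0- ←essential
  m21: ---101,--0-01,--01-1,-10-0-,0-0--1
  m23: --01-1,0-0--1
  m24: ---000 ←essential
  m27: 0--011 ←essential
  m29: ---101 ←essential
  m30: --1110 ←essential
  m32: ---000,--000-,-0-00-,1---0-
  m33: --0-01,--000-,-0--01,-0-0-1,-0-00-,-00--1,1---0-
  m35: -0-0-1,-00--1
  m36: 1---0- ←essential
  m37: ---101,--0-01,--01-1,-0--01,-00--1,1---0-
  m39: --01-1,-00--1
  m40: ---000,-0-00-,-01-0-,1---0-
  m41: -0--01,-0-0-1,-0-00-,-01-0-,1---0-
  m43: -0-0-1 ←essential
  m44: -01-0-,-011-0,1---0-,1-11-0
  m45: ---101,-0--01,-01-0-,1---0-
  m46: --1110,-011-0,1-11-0
  m48: ---000,--000-,-10-0-,1---0-
  m49: --0-01,--000-,-10-0-,1---0-
  m52: -10-0-,1---0-
  m53: ---101,--0-01,--01-1,-10-0-,1---0-
  m55: --01-1 ←essential
  m56: ---000,1---0-,111--0
  m57: 1---0- ←essential
  m58: 111--0 ←essential
  m60: 1---0-,1-11-0,111--0
  m61: ---101,1---0-
  m62: --1110,1-11-0,111--0
Essential: ---000, ---101, --01-1, --1110, -0-0-1, -10-0-, 0--011, 0-00--, 1---0-, 111--0
Petrick residual → 001---
Min cover (11 terms): d'e'f' + de'f + c'df + cdef' + b'd'f + bc'e' + a'd'ef + a'c'd' + a'b'c + ae' + abcf'

11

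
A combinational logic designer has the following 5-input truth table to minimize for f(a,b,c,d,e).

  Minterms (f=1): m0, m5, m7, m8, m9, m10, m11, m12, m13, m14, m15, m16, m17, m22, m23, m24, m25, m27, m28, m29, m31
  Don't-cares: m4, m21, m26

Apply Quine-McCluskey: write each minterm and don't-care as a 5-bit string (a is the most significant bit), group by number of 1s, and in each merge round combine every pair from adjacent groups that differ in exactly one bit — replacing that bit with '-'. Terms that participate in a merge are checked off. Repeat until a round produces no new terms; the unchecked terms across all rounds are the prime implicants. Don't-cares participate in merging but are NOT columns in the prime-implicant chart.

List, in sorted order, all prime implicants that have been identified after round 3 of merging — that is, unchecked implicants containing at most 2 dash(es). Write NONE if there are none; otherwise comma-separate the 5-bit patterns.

--000, 0--00, 0-10-, 1--01, 1-00-, 1011-

[col 0] 00000*, 00100*, 00101*, 00111*, 01000*, 01001*, 01010*, 01011*, 01100*, 01101*, 01110*, 01111*, 10000*, 10001*, 10101*, 10110*, 10111*, 11000*, 11001*, 11010*, 11011*, 11100*, 11101*, 11111*
[col 1] -0000*, -0101*, -0111*, -1000*, -1001*, -1010*, -1011*, -1100*, -1101*, -1111*, 0-000*, 0-100*, 0-101*, 0-111*, 00-00*, 001-1*, 0010-*, 01-00*, 01-01*, 01-10*, 01-11*, 010-0*, 010-1*, 0100-*, 0101-*, 011-0*, 011-1*, 0110-*, 0111-*, 1-000*, 1-001*, 1-101*, 1-111*, 10-01*, 1000-*, 101-1*, 1011-, 11-00*, 11-01*, 11-11*, 110-0*, 110-1*, 1100-*, 1101-*, 111-1*, 1110-*
[col 2] --000, --101*, --111*, -01-1*, -1-00*, -1-01*, -1-11*, -10-0*, -10-1*, -100-*, -101-*, -11-1*, -110-*, 0--00, 0-1-1*, 0-10-, 01--0*, 01--1*, 01-0-*, 01-1-*, 010--*, 011--*, 1--01, 1-00-, 1-1-1*, 11--1*, 11-0-*, 110--*
[col 3] --1-1, -1--1, -1-0-, -10--, 01---
Prime implicants: --000, --1-1, -1--1, -1-0-, -10--, 0--00, 0-10-, 01---, 1--01, 1-00-, 1011-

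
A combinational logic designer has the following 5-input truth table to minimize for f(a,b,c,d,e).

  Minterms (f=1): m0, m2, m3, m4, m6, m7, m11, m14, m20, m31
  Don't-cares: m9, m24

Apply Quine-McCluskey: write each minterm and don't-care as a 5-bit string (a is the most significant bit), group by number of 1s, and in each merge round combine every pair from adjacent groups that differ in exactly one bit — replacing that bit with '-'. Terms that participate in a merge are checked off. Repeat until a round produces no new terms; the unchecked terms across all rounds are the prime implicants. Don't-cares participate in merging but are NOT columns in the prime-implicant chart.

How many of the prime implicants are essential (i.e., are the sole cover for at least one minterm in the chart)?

Round 0: 00000✓ 00010✓ 00011✓ 00100✓ 00110✓ 00111✓ 01001✓ 01011✓ 01110✓ 10100✓ 11000 11111
Round 1: -0100 0-011 0-110 00-00✓ 00-10✓ 00-11✓ 000-0✓ 0001-✓ 001-0✓ 0011-✓ 010-1
Round 2: 00--0 00-1-
PIs = {-0100, 0-011, 0-110, 00--0, 00-1-, 010-1, 11000, 11111}
Coverage chart:
  m0: 00--0 ←essential
  m2: 00--0,00-1-
  m3: 0-011,00-1-
  m4: -0100,00--0
  m6: 0-110,00--0,00-1-
  m7: 00-1- ←essential
  m11: 0-011,010-1
  m14: 0-110 ←essential
  m20: -0100 ←essential
  m31: 11111 ←essential
Essential: -0100, 0-110, 00--0, 00-1-, 11111

5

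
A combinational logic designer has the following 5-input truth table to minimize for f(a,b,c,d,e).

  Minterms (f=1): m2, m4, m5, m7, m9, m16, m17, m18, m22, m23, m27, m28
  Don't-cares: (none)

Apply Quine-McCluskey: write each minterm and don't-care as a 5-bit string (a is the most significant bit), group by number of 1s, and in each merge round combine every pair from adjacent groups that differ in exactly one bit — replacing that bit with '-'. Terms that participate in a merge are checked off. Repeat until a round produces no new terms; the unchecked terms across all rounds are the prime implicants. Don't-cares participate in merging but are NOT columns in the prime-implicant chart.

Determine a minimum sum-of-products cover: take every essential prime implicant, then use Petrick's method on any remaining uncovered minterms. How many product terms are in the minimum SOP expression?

8

size-2^0 implicants → 00010(✓)  00100(✓)  00101(✓)  00111(✓)  01001  10000(✓)  10001(✓)  10010(✓)  10110(✓)  10111(✓)  11011  11100
size-2^1 implicants → -0010  -0111  001-1  0010-  10-10  100-0  1000-  1011-
Unchecked terms (primes): -0010, -0111, 001-1, 0010-, 01001, 10-10, 100-0, 1000-, 1011-, 11011, 11100
Minterm coverage:
  m2 ⊆ -0010 [E]
  m4 ⊆ 0010- [E]
  m5 ⊆ 001-1,0010-
  m7 ⊆ -0111,001-1
  m9 ⊆ 01001 [E]
  m16 ⊆ 100-0,1000-
  m17 ⊆ 1000- [E]
  m18 ⊆ -0010,10-10,100-0
  m22 ⊆ 10-10,1011-
  m23 ⊆ -0111,1011-
  m27 ⊆ 11011 [E]
  m28 ⊆ 11100 [E]
E = {-0010, 0010-, 01001, 1000-, 11011, 11100}
Petrick residual → -0111, 10-10
Cover = b'c'de' + b'cde + a'b'cd' + a'bc'd'e + ab'de' + ab'c'd' + abc'de + abcd'e'  |cover|=8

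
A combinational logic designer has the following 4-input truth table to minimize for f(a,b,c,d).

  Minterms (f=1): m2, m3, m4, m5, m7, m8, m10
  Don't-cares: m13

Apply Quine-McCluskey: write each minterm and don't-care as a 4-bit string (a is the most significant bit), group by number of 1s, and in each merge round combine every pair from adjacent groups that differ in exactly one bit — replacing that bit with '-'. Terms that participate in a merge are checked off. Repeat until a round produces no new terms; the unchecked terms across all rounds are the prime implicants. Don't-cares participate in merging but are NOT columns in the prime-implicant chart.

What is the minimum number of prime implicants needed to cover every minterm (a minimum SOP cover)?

Round 0: 0010✓ 0011✓ 0100✓ 0101✓ 0111✓ 1000✓ 1010✓ 1101✓
Round 1: -010 -101 0-11 001- 01-1 010- 10-0
PIs = {-010, -101, 0-11, 001-, 01-1, 010-, 10-0}
Coverage chart:
  m2: -010,001-
  m3: 0-11,001-
  m4: 010- ←essential
  m5: -101,01-1,010-
  m7: 0-11,01-1
  m8: 10-0 ←essential
  m10: -010,10-0
Essential: 010-, 10-0
Petrick residual → -010, 0-11
Min cover (4 terms): b'cd' + a'cd + a'bc' + ab'd'

4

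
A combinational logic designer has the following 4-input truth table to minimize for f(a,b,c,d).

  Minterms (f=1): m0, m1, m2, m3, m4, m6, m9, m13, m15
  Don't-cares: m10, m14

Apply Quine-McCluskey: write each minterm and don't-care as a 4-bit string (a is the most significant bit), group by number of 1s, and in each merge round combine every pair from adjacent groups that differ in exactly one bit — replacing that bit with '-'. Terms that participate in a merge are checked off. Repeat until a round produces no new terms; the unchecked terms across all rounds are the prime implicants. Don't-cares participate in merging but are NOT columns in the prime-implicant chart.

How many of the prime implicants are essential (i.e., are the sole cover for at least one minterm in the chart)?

2

size-2^0 implicants → 0000(✓)  0001(✓)  0010(✓)  0011(✓)  0100(✓)  0110(✓)  1001(✓)  1010(✓)  1101(✓)  1110(✓)  1111(✓)
size-2^1 implicants → -001  -010(✓)  -110(✓)  0-00(✓)  0-10(✓)  00-0(✓)  00-1(✓)  000-(✓)  001-(✓)  01-0(✓)  1-01  1-10(✓)  11-1  111-
size-2^2 implicants → --10  0--0  00--
Unchecked terms (primes): --10, -001, 0--0, 00--, 1-01, 11-1, 111-
Minterm coverage:
  m0 ⊆ 0--0,00--
  m1 ⊆ -001,00--
  m2 ⊆ --10,0--0,00--
  m3 ⊆ 00-- [E]
  m4 ⊆ 0--0 [E]
  m6 ⊆ --10,0--0
  m9 ⊆ -001,1-01
  m13 ⊆ 1-01,11-1
  m15 ⊆ 11-1,111-
E = {0--0, 00--}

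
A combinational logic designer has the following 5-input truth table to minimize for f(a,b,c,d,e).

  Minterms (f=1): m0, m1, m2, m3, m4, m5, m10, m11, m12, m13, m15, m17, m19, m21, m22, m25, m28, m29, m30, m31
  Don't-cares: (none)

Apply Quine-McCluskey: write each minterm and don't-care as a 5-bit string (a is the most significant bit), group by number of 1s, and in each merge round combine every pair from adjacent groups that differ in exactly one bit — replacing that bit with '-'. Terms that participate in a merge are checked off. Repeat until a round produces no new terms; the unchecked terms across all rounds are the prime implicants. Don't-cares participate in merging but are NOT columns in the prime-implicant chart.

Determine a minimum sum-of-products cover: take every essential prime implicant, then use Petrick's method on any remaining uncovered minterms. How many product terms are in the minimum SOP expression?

size-2^0 implicants → 00000(✓)  00001(✓)  00010(✓)  00011(✓)  00100(✓)  00101(✓)  01010(✓)  01011(✓)  01100(✓)  01101(✓)  01111(✓)  10001(✓)  10011(✓)  10101(✓)  10110(✓)  11001(✓)  11100(✓)  11101(✓)  11110(✓)  11111(✓)
size-2^1 implicants → -0001(✓)  -0011(✓)  -0101(✓)  -1100(✓)  -1101(✓)  -1111(✓)  0-010(✓)  0-011(✓)  0-100(✓)  0-101(✓)  00-00(✓)  00-01(✓)  000-0(✓)  000-1(✓)  0000-(✓)  0001-(✓)  0010-(✓)  01-11  0101-(✓)  011-1(✓)  0110-(✓)  1-001(✓)  1-101(✓)  1-110  10-01(✓)  100-1(✓)  11-01(✓)  111-0(✓)  111-1(✓)  1110-(✓)  1111-(✓)
size-2^2 implicants → --101  -0-01  -00-1  -11-1  -110-  0-01-  0-10-  00-0-  000--  1--01  111--
Unchecked terms (primes): --101, -0-01, -00-1, -11-1, -110-, 0-01-, 0-10-, 00-0-, 000--, 01-11, 1--01, 1-110, 111--
Minterm coverage:
  m0 ⊆ 00-0-,000--
  m1 ⊆ -0-01,-00-1,00-0-,000--
  m2 ⊆ 0-01-,000--
  m3 ⊆ -00-1,0-01-,000--
  m4 ⊆ 0-10-,00-0-
  m5 ⊆ --101,-0-01,0-10-,00-0-
  m10 ⊆ 0-01- [E]
  m11 ⊆ 0-01-,01-11
  m12 ⊆ -110-,0-10-
  m13 ⊆ --101,-11-1,-110-,0-10-
  m15 ⊆ -11-1,01-11
  m17 ⊆ -0-01,-00-1,1--01
  m19 ⊆ -00-1 [E]
  m21 ⊆ --101,-0-01,1--01
  m22 ⊆ 1-110 [E]
  m25 ⊆ 1--01 [E]
  m28 ⊆ -110-,111--
  m29 ⊆ --101,-11-1,-110-,1--01,111--
  m30 ⊆ 1-110,111--
  m31 ⊆ -11-1,111--
E = {-00-1, 0-01-, 1--01, 1-110}
Petrick residual → -11-1, -110-, 00-0-
Cover = b'c'e + bce + bcd' + a'c'd + a'b'd' + ad'e + acde'  |cover|=7

7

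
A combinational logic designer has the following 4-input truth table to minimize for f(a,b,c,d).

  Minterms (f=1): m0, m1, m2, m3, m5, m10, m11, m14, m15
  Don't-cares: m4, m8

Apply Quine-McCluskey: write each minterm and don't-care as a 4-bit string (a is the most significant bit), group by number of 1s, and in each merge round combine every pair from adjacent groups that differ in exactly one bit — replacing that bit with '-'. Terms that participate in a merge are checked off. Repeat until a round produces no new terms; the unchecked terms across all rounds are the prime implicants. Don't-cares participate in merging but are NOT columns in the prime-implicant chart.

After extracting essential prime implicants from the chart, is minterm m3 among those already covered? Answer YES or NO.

[col 0] 0000*, 0001*, 0010*, 0011*, 0100*, 0101*, 1000*, 1010*, 1011*, 1110*, 1111*
[col 1] -000*, -010*, -011*, 0-00*, 0-01*, 00-0*, 00-1*, 000-*, 001-*, 010-*, 1-10*, 1-11*, 10-0*, 101-*, 111-*
[col 2] -0-0, -01-, 0-0-, 00--, 1-1-
Prime implicants: -0-0, -01-, 0-0-, 00--, 1-1-
PI chart (minterm → PIs covering it):
  0 | -0-0,0-0-,00--
  1 | 0-0-,00--
  2 | -0-0,-01-,00--
  3 | -01-,00--
  5 | 0-0-  (sole → essential)
  10 | -0-0,-01-,1-1-
  11 | -01-,1-1-
  14 | 1-1-  (sole → essential)
  15 | 1-1-  (sole → essential)
Essential prime implicants: 0-0-, 1-1-

NO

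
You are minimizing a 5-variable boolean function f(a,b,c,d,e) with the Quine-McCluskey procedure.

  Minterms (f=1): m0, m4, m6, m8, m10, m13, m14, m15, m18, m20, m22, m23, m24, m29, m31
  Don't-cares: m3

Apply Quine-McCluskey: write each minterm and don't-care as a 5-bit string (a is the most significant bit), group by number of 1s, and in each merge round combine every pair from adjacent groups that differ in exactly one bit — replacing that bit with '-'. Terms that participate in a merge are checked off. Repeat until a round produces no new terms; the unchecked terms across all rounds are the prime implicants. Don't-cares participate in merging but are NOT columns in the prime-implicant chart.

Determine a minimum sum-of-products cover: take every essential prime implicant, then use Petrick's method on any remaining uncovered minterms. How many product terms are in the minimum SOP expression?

Round 0: 00000✓ 00011 00100✓ 00110✓ 01000✓ 01010✓ 01101✓ 01110✓ 01111✓ 10010✓ 10100✓ 10110✓ 10111✓ 11000✓ 11101✓ 11111✓
Round 1: -0100✓ -0110✓ -1000 -1101✓ -1111✓ 0-000 0-110 00-00 001-0✓ 01-10 010-0 011-1✓ 0111- 1-111 10-10 101-0✓ 1011- 111-1✓
Round 2: -01-0 -11-1
PIs = {-01-0, -1000, -11-1, 0-000, 0-110, 00-00, 00011, 01-10, 010-0, 0111-, 1-111, 10-10, 1011-}
Coverage chart:
  m0: 0-000,00-00
  m4: -01-0,00-00
  m6: -01-0,0-110
  m8: -1000,0-000,010-0
  m10: 01-10,010-0
  m13: -11-1 ←essential
  m14: 0-110,01-10,0111-
  m15: -11-1,0111-
  m18: 10-10 ←essential
  m20: -01-0 ←essential
  m22: -01-0,10-10,1011-
  m23: 1-111,1011-
  m24: -1000 ←essential
  m29: -11-1 ←essential
  m31: -11-1,1-111
Essential: -01-0, -1000, -11-1, 10-10
Petrick residual → 0-000, 01-10, 1-111
Min cover (7 terms): b'ce' + bc'd'e' + bce + a'c'd'e' + a'bde' + acde + ab'de'

7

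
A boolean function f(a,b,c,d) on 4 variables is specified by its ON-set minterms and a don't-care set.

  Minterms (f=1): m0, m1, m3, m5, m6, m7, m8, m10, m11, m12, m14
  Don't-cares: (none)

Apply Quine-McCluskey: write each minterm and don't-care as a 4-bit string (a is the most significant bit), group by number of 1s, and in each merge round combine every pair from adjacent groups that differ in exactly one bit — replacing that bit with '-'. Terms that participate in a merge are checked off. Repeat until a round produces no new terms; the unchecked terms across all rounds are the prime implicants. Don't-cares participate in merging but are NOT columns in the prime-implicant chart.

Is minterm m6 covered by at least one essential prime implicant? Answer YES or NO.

NO

Round 0: 0000✓ 0001✓ 0011✓ 0101✓ 0110✓ 0111✓ 1000✓ 1010✓ 1011✓ 1100✓ 1110✓
Round 1: -000 -011 -110 0-01✓ 0-11✓ 00-1✓ 000- 01-1✓ 011- 1-00✓ 1-10✓ 10-0✓ 101- 11-0✓
Round 2: 0--1 1--0
PIs = {-000, -011, -110, 0--1, 000-, 011-, 1--0, 101-}
Coverage chart:
  m0: -000,000-
  m1: 0--1,000-
  m3: -011,0--1
  m5: 0--1 ←essential
  m6: -110,011-
  m7: 0--1,011-
  m8: -000,1--0
  m10: 1--0,101-
  m11: -011,101-
  m12: 1--0 ←essential
  m14: -110,1--0
Essential: 0--1, 1--0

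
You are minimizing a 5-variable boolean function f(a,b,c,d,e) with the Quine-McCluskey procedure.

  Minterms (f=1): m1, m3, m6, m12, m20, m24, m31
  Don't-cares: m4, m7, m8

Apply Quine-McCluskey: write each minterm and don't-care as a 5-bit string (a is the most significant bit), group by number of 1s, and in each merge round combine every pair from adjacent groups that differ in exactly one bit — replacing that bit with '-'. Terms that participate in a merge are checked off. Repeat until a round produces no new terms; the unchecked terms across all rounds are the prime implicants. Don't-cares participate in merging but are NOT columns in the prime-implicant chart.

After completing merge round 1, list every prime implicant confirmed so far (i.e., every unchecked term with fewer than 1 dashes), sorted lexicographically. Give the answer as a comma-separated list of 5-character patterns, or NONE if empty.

[col 0] 00001*, 00011*, 00100*, 00110*, 00111*, 01000*, 01100*, 10100*, 11000*, 11111
[col 1] -0100, -1000, 0-100, 00-11, 000-1, 001-0, 0011-, 01-00
Prime implicants: -0100, -1000, 0-100, 00-11, 000-1, 001-0, 0011-, 01-00, 11111

11111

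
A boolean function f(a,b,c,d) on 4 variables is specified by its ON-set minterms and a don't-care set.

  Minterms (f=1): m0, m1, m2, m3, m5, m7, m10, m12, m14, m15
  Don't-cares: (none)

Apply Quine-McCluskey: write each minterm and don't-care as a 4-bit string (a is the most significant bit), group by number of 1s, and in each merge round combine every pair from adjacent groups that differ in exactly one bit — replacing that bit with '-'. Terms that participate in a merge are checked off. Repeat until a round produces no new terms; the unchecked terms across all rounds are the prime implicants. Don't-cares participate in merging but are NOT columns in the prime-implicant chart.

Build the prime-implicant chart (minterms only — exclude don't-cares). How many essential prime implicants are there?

3

size-2^0 implicants → 0000(✓)  0001(✓)  0010(✓)  0011(✓)  0101(✓)  0111(✓)  1010(✓)  1100(✓)  1110(✓)  1111(✓)
size-2^1 implicants → -010  -111  0-01(✓)  0-11(✓)  00-0(✓)  00-1(✓)  000-(✓)  001-(✓)  01-1(✓)  1-10  11-0  111-
size-2^2 implicants → 0--1  00--
Unchecked terms (primes): -010, -111, 0--1, 00--, 1-10, 11-0, 111-
Minterm coverage:
  m0 ⊆ 00-- [E]
  m1 ⊆ 0--1,00--
  m2 ⊆ -010,00--
  m3 ⊆ 0--1,00--
  m5 ⊆ 0--1 [E]
  m7 ⊆ -111,0--1
  m10 ⊆ -010,1-10
  m12 ⊆ 11-0 [E]
  m14 ⊆ 1-10,11-0,111-
  m15 ⊆ -111,111-
E = {0--1, 00--, 11-0}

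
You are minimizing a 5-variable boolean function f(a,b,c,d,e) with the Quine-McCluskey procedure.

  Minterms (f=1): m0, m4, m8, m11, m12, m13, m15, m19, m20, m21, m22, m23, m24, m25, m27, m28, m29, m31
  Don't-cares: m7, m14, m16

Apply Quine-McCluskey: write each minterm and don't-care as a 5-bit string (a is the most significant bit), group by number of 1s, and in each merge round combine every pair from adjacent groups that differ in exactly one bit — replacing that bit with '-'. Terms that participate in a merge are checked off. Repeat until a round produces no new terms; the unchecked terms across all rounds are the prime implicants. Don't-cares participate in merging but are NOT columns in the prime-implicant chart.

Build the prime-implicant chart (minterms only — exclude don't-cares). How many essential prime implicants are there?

4

size-2^0 implicants → 00000(✓)  00100(✓)  00111(✓)  01000(✓)  01011(✓)  01100(✓)  01101(✓)  01110(✓)  01111(✓)  10000(✓)  10011(✓)  10100(✓)  10101(✓)  10110(✓)  10111(✓)  11000(✓)  11001(✓)  11011(✓)  11100(✓)  11101(✓)  11111(✓)
size-2^1 implicants → -0000(✓)  -0100(✓)  -0111(✓)  -1000(✓)  -1011(✓)  -1100(✓)  -1101(✓)  -1111(✓)  0-000(✓)  0-100(✓)  0-111(✓)  00-00(✓)  01-00(✓)  01-11(✓)  011-0(✓)  011-1(✓)  0110-(✓)  0111-(✓)  1-000(✓)  1-011(✓)  1-100(✓)  1-101(✓)  1-111(✓)  10-00(✓)  10-11(✓)  101-0(✓)  101-1(✓)  1010-(✓)  1011-(✓)  11-00(✓)  11-01(✓)  11-11(✓)  110-1(✓)  1100-(✓)  111-1(✓)  1110-(✓)
size-2^2 implicants → --000(✓)  --100(✓)  --111  -0-00(✓)  -1-00(✓)  -1-11  -11-1  -110-  0--00(✓)  011--  1--00(✓)  1--11  1-1-1  1-10-  101--  11--1  11-0-
size-2^3 implicants → ---00
Unchecked terms (primes): ---00, --111, -1-11, -11-1, -110-, 011--, 1--11, 1-1-1, 1-10-, 101--, 11--1, 11-0-
Minterm coverage:
  m0 ⊆ ---00 [E]
  m4 ⊆ ---00 [E]
  m8 ⊆ ---00 [E]
  m11 ⊆ -1-11 [E]
  m12 ⊆ ---00,-110-,011--
  m13 ⊆ -11-1,-110-,011--
  m15 ⊆ --111,-1-11,-11-1,011--
  m19 ⊆ 1--11 [E]
  m20 ⊆ ---00,1-10-,101--
  m21 ⊆ 1-1-1,1-10-,101--
  m22 ⊆ 101-- [E]
  m23 ⊆ --111,1--11,1-1-1,101--
  m24 ⊆ ---00,11-0-
  m25 ⊆ 11--1,11-0-
  m27 ⊆ -1-11,1--11,11--1
  m28 ⊆ ---00,-110-,1-10-,11-0-
  m29 ⊆ -11-1,-110-,1-1-1,1-10-,11--1,11-0-
  m31 ⊆ --111,-1-11,-11-1,1--11,1-1-1,11--1
E = {---00, -1-11, 1--11, 101--}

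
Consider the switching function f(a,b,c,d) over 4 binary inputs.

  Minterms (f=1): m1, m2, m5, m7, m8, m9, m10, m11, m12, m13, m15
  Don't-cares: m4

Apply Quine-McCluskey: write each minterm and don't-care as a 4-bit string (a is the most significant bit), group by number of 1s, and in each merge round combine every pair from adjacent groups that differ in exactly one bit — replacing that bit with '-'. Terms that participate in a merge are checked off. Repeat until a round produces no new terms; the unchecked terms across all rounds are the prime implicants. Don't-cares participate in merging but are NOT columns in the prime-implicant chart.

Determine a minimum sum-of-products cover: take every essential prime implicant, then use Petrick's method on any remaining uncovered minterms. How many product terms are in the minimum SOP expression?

5

[col 0] 0001*, 0010*, 0100*, 0101*, 0111*, 1000*, 1001*, 1010*, 1011*, 1100*, 1101*, 1111*
[col 1] -001*, -010, -100*, -101*, -111*, 0-01*, 01-1*, 010-*, 1-00*, 1-01*, 1-11*, 10-0*, 10-1*, 100-*, 101-*, 11-1*, 110-*
[col 2] --01, -1-1, -10-, 1--1, 1-0-, 10--
Prime implicants: --01, -010, -1-1, -10-, 1--1, 1-0-, 10--
PI chart (minterm → PIs covering it):
  1 | --01  (sole → essential)
  2 | -010  (sole → essential)
  5 | --01,-1-1,-10-
  7 | -1-1  (sole → essential)
  8 | 1-0-,10--
  9 | --01,1--1,1-0-,10--
  10 | -010,10--
  11 | 1--1,10--
  12 | -10-,1-0-
  13 | --01,-1-1,-10-,1--1,1-0-
  15 | -1-1,1--1
Essential prime implicants: --01, -010, -1-1
Petrick residual → -10-, 10--
Minimum SOP uses 5 PIs: c'd + b'cd' + bd + bc' + ab'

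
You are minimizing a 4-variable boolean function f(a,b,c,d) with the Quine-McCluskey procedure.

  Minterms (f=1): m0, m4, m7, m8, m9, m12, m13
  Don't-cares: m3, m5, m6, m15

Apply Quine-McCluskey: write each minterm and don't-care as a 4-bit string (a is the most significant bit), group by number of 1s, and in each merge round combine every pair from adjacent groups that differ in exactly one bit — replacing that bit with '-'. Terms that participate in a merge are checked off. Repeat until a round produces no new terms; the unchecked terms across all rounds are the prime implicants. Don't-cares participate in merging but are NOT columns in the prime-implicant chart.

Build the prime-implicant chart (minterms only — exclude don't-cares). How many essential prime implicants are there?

2

Round 0: 0000✓ 0011✓ 0100✓ 0101✓ 0110✓ 0111✓ 1000✓ 1001✓ 1100✓ 1101✓ 1111✓
Round 1: -000✓ -100✓ -101✓ -111✓ 0-00✓ 0-11 01-0✓ 01-1✓ 010-✓ 011-✓ 1-00✓ 1-01✓ 100-✓ 11-1✓ 110-✓
Round 2: --00 -1-1 -10- 01-- 1-0-
PIs = {--00, -1-1, -10-, 0-11, 01--, 1-0-}
Coverage chart:
  m0: --00 ←essential
  m4: --00,-10-,01--
  m7: -1-1,0-11,01--
  m8: --00,1-0-
  m9: 1-0- ←essential
  m12: --00,-10-,1-0-
  m13: -1-1,-10-,1-0-
Essential: --00, 1-0-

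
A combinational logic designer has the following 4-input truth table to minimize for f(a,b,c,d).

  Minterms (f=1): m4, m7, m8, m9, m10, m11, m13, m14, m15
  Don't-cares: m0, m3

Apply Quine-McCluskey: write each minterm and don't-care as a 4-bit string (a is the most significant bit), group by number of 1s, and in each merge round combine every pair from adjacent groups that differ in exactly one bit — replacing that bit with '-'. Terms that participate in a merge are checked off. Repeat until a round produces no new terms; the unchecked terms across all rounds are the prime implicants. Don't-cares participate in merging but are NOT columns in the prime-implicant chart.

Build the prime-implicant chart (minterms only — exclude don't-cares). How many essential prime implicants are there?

Round 0: 0000✓ 0011✓ 0100✓ 0111✓ 1000✓ 1001✓ 1010✓ 1011✓ 1101✓ 1110✓ 1111✓
Round 1: -000 -011✓ -111✓ 0-00 0-11✓ 1-01✓ 1-10✓ 1-11✓ 10-0✓ 10-1✓ 100-✓ 101-✓ 11-1✓ 111-✓
Round 2: --11 1--1 1-1- 10--
PIs = {--11, -000, 0-00, 1--1, 1-1-, 10--}
Coverage chart:
  m4: 0-00 ←essential
  m7: --11 ←essential
  m8: -000,10--
  m9: 1--1,10--
  m10: 1-1-,10--
  m11: --11,1--1,1-1-,10--
  m13: 1--1 ←essential
  m14: 1-1- ←essential
  m15: --11,1--1,1-1-
Essential: --11, 0-00, 1--1, 1-1-

4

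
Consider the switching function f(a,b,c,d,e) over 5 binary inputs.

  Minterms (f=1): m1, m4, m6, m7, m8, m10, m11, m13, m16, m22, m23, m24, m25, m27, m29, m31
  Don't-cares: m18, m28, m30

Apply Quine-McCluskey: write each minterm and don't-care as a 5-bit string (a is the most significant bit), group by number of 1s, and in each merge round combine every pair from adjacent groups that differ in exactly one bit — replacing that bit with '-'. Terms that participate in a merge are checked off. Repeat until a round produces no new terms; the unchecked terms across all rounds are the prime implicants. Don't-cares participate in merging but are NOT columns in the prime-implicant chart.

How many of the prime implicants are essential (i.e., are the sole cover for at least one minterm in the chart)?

4

size-2^0 implicants → 00001  00100(✓)  00110(✓)  00111(✓)  01000(✓)  01010(✓)  01011(✓)  01101(✓)  10000(✓)  10010(✓)  10110(✓)  10111(✓)  11000(✓)  11001(✓)  11011(✓)  11100(✓)  11101(✓)  11110(✓)  11111(✓)
size-2^1 implicants → -0110(✓)  -0111(✓)  -1000  -1011  -1101  001-0  0011-(✓)  010-0  0101-  1-000  1-110(✓)  1-111(✓)  10-10  100-0  1011-(✓)  11-00(✓)  11-01(✓)  11-11(✓)  110-1(✓)  1100-(✓)  111-0(✓)  111-1(✓)  1110-(✓)  1111-(✓)
size-2^2 implicants → -011-  1-11-  11--1  11-0-  111--
Unchecked terms (primes): -011-, -1000, -1011, -1101, 00001, 001-0, 010-0, 0101-, 1-000, 1-11-, 10-10, 100-0, 11--1, 11-0-, 111--
Minterm coverage:
  m1 ⊆ 00001 [E]
  m4 ⊆ 001-0 [E]
  m6 ⊆ -011-,001-0
  m7 ⊆ -011- [E]
  m8 ⊆ -1000,010-0
  m10 ⊆ 010-0,0101-
  m11 ⊆ -1011,0101-
  m13 ⊆ -1101 [E]
  m16 ⊆ 1-000,100-0
  m22 ⊆ -011-,1-11-,10-10
  m23 ⊆ -011-,1-11-
  m24 ⊆ -1000,1-000,11-0-
  m25 ⊆ 11--1,11-0-
  m27 ⊆ -1011,11--1
  m29 ⊆ -1101,11--1,11-0-,111--
  m31 ⊆ 1-11-,11--1,111--
E = {-011-, -1101, 00001, 001-0}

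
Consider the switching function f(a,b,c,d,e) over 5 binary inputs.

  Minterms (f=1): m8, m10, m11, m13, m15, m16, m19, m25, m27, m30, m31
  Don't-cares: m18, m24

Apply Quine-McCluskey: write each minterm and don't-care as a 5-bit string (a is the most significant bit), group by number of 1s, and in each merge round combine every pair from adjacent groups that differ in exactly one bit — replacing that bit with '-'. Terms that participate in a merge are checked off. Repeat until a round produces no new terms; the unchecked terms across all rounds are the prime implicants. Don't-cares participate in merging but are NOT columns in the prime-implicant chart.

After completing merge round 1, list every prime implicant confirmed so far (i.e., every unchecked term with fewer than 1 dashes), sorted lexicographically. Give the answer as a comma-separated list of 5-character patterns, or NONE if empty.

Round 0: 01000✓ 01010✓ 01011✓ 01101✓ 01111✓ 10000✓ 10010✓ 10011✓ 11000✓ 11001✓ 11011✓ 11110✓ 11111✓
Round 1: -1000 -1011✓ -1111✓ 01-11✓ 010-0 0101- 011-1 1-000 1-011 100-0 1001- 11-11✓ 110-1 1100- 1111-
Round 2: -1-11
PIs = {-1-11, -1000, 010-0, 0101-, 011-1, 1-000, 1-011, 100-0, 1001-, 110-1, 1100-, 1111-}

NONE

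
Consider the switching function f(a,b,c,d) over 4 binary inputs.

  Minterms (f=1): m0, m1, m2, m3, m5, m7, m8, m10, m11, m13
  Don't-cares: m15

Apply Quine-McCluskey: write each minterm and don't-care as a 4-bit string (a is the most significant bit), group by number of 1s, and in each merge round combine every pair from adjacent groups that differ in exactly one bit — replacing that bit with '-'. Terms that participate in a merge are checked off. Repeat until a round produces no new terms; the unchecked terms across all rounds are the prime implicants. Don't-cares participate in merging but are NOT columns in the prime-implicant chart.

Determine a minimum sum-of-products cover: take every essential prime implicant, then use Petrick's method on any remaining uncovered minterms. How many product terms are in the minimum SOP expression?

4

Round 0: 0000✓ 0001✓ 0010✓ 0011✓ 0101✓ 0111✓ 1000✓ 1010✓ 1011✓ 1101✓ 1111✓
Round 1: -000✓ -010✓ -011✓ -101✓ -111✓ 0-01✓ 0-11✓ 00-0✓ 00-1✓ 000-✓ 001-✓ 01-1✓ 1-11✓ 10-0✓ 101-✓ 11-1✓
Round 2: --11 -0-0 -01- -1-1 0--1 00--
PIs = {--11, -0-0, -01-, -1-1, 0--1, 00--}
Coverage chart:
  m0: -0-0,00--
  m1: 0--1,00--
  m2: -0-0,-01-,00--
  m3: --11,-01-,0--1,00--
  m5: -1-1,0--1
  m7: --11,-1-1,0--1
  m8: -0-0 ←essential
  m10: -0-0,-01-
  m11: --11,-01-
  m13: -1-1 ←essential
Essential: -0-0, -1-1
Petrick residual → --11, 0--1
Min cover (4 terms): cd + b'd' + bd + a'd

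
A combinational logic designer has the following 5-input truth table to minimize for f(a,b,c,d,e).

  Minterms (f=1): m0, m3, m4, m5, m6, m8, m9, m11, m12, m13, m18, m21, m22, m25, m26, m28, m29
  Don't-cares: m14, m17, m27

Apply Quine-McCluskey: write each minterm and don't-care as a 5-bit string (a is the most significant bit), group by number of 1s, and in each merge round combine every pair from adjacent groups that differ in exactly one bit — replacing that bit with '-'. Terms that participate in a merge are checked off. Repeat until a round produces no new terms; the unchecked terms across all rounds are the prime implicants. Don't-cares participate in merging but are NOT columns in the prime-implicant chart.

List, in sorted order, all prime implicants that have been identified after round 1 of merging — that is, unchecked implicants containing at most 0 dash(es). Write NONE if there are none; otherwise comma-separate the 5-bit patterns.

NONE

size-2^0 implicants → 00000(✓)  00011(✓)  00100(✓)  00101(✓)  00110(✓)  01000(✓)  01001(✓)  01011(✓)  01100(✓)  01101(✓)  01110(✓)  10001(✓)  10010(✓)  10101(✓)  10110(✓)  11001(✓)  11010(✓)  11011(✓)  11100(✓)  11101(✓)
size-2^1 implicants → -0101(✓)  -0110  -1001(✓)  -1011(✓)  -1100(✓)  -1101(✓)  0-000(✓)  0-011  0-100(✓)  0-101(✓)  0-110(✓)  00-00(✓)  001-0(✓)  0010-(✓)  01-00(✓)  01-01(✓)  010-1(✓)  0100-(✓)  011-0(✓)  0110-(✓)  1-001(✓)  1-010  1-101(✓)  10-01(✓)  10-10  11-01(✓)  110-1(✓)  1101-  1110-(✓)
size-2^2 implicants → --101  -1-01  -10-1  -110-  0--00  0-1-0  0-10-  01-0-  1--01
Unchecked terms (primes): --101, -0110, -1-01, -10-1, -110-, 0--00, 0-011, 0-1-0, 0-10-, 01-0-, 1--01, 1-010, 10-10, 1101-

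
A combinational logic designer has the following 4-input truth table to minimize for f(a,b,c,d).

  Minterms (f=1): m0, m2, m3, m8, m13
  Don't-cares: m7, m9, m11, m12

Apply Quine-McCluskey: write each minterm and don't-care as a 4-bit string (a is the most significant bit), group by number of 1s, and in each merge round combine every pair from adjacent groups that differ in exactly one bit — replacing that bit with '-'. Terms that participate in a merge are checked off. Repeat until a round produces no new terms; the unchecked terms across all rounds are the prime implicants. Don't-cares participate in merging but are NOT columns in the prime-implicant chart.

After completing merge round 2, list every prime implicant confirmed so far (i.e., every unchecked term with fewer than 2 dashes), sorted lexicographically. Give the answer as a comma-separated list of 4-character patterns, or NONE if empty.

-000, -011, 0-11, 00-0, 001-, 10-1

size-2^0 implicants → 0000(✓)  0010(✓)  0011(✓)  0111(✓)  1000(✓)  1001(✓)  1011(✓)  1100(✓)  1101(✓)
size-2^1 implicants → -000  -011  0-11  00-0  001-  1-00(✓)  1-01(✓)  10-1  100-(✓)  110-(✓)
size-2^2 implicants → 1-0-
Unchecked terms (primes): -000, -011, 0-11, 00-0, 001-, 1-0-, 10-1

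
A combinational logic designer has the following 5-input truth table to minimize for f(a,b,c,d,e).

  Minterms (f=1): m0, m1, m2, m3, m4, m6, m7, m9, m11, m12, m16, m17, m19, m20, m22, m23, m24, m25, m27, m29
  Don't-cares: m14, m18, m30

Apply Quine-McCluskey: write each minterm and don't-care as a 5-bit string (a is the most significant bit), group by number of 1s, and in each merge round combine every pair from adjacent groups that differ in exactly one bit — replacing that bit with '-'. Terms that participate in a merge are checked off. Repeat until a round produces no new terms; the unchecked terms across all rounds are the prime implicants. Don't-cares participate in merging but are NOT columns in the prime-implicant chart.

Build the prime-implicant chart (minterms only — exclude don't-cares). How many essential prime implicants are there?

Round 0: 00000✓ 00001✓ 00010✓ 00011✓ 00100✓ 00110✓ 00111✓ 01001✓ 01011✓ 01100✓ 01110✓ 10000✓ 10001✓ 10010✓ 10011✓ 10100✓ 10110✓ 10111✓ 11000✓ 11001✓ 11011✓ 11101✓ 11110✓
Round 1: -0000✓ -0001✓ -0010✓ -0011✓ -0100✓ -0110✓ -0111✓ -1001✓ -1011✓ -1110✓ 0-001✓ 0-011✓ 0-100✓ 0-110✓ 00-00✓ 00-10✓ 00-11✓ 000-0✓ 000-1✓ 0000-✓ 0001-✓ 001-0✓ 0011-✓ 010-1✓ 011-0✓ 1-000✓ 1-001✓ 1-011✓ 1-110✓ 10-00✓ 10-10✓ 10-11✓ 100-0✓ 100-1✓ 1000-✓ 1001-✓ 101-0✓ 1011-✓ 11-01 110-1✓ 1100-✓
Round 2: --001✓ --011✓ --110 -0-00✓ -0-10✓ -0-11✓ -00-0✓ -00-1✓ -000-✓ -001-✓ -01-0✓ -011-✓ -10-1✓ 0-0-1✓ 0-1-0 00--0✓ 00-1-✓ 000--✓ 1-0-1✓ 1-00- 10--0✓ 10-1-✓ 100--✓
Round 3: --0-1 -0--0 -0-1- -00--
PIs = {--0-1, --110, -0--0, -0-1-, -00--, 0-1-0, 1-00-, 11-01}
Coverage chart:
  m0: -0--0,-00--
  m1: --0-1,-00--
  m2: -0--0,-0-1-,-00--
  m3: --0-1,-0-1-,-00--
  m4: -0--0,0-1-0
  m6: --110,-0--0,-0-1-,0-1-0
  m7: -0-1- ←essential
  m9: --0-1 ←essential
  m11: --0-1 ←essential
  m12: 0-1-0 ←essential
  m16: -0--0,-00--,1-00-
  m17: --0-1,-00--,1-00-
  m19: --0-1,-0-1-,-00--
  m20: -0--0 ←essential
  m22: --110,-0--0,-0-1-
  m23: -0-1- ←essential
  m24: 1-00- ←essential
  m25: --0-1,1-00-,11-01
  m27: --0-1 ←essential
  m29: 11-01 ←essential
Essential: --0-1, -0--0, -0-1-, 0-1-0, 1-00-, 11-01

6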